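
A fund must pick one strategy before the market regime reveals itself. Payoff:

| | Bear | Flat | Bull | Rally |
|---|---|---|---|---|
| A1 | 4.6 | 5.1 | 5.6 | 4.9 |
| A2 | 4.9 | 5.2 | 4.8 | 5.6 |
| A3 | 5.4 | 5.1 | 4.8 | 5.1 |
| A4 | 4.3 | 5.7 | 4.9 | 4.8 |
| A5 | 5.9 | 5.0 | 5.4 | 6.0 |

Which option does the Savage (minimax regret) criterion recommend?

Column bests: Bear=5.9, Flat=5.7, Bull=5.6, Rally=6.0.
A1 regrets: 1.3, 0.6, 0.0, 1.1 → max 1.3
A2 regrets: 1.0, 0.5, 0.8, 0.4 → max 1.0
A3 regrets: 0.5, 0.6, 0.8, 0.9 → max 0.9
A4 regrets: 1.6, 0.0, 0.7, 1.2 → max 1.6
A5 regrets: 0.0, 0.7, 0.2, 0.0 → max 0.7
Smallest max regret = 0.7 → A5.

A5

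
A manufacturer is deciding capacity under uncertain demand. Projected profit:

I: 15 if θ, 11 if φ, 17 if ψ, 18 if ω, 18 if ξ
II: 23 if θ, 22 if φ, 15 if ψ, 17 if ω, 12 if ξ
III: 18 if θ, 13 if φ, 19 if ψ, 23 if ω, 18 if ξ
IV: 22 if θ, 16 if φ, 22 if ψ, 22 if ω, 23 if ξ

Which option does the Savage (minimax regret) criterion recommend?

Column bests: θ=23, φ=22, ψ=22, ω=23, ξ=23.
I regrets: 8, 11, 5, 5, 5 → max 11
II regrets: 0, 0, 7, 6, 11 → max 11
III regrets: 5, 9, 3, 0, 5 → max 9
IV regrets: 1, 6, 0, 1, 0 → max 6
Smallest max regret = 6 → IV.

IV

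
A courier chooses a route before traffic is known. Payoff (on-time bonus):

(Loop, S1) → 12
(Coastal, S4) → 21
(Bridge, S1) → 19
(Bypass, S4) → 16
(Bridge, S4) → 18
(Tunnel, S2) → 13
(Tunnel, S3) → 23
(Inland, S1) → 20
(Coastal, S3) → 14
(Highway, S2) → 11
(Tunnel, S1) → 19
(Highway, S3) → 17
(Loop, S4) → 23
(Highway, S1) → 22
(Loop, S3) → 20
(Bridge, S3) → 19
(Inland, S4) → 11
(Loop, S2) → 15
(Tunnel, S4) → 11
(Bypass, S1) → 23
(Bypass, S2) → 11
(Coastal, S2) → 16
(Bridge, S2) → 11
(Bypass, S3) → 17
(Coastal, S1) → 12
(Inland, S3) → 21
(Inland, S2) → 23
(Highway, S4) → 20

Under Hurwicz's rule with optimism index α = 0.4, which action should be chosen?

Inland: 0.4·23 + 0.6·11 = 15.8
Coastal: 0.4·21 + 0.6·12 = 15.6
Tunnel: 0.4·23 + 0.6·11 = 15.8
Bypass: 0.4·23 + 0.6·11 = 15.8
Highway: 0.4·22 + 0.6·11 = 15.4
Bridge: 0.4·19 + 0.6·11 = 14.2
Loop: 0.4·23 + 0.6·12 = 16.4
Highest Hurwicz score = 16.4 → Loop.

Loop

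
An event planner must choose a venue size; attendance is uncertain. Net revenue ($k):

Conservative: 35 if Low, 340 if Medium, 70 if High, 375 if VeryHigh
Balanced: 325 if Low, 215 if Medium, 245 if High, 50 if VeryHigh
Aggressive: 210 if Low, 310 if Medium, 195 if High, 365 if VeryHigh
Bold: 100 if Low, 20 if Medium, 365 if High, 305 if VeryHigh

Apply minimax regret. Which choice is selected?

Column bests: Low=325, Medium=340, High=365, VeryHigh=375.
Conservative regrets: 290, 0, 295, 0 → max 295
Balanced regrets: 0, 125, 120, 325 → max 325
Aggressive regrets: 115, 30, 170, 10 → max 170
Bold regrets: 225, 320, 0, 70 → max 320
Smallest max regret = 170 → Aggressive.

Aggressive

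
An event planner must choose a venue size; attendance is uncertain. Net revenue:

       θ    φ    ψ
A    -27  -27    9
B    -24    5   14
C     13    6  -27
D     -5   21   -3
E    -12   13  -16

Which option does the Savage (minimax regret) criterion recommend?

Column bests: θ=13, φ=21, ψ=14.
A regrets: 40, 48, 5 → max 48
B regrets: 37, 16, 0 → max 37
C regrets: 0, 15, 41 → max 41
D regrets: 18, 0, 17 → max 18
E regrets: 25, 8, 30 → max 30
Smallest max regret = 18 → D.

D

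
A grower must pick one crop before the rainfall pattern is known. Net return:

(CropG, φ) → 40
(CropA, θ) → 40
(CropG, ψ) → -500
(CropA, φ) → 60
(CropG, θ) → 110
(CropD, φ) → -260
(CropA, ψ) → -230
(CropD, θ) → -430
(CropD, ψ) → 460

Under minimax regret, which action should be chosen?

Column bests: θ=110, φ=60, ψ=460.
CropD regrets: 540, 320, 0 → max 540
CropA regrets: 70, 0, 690 → max 690
CropG regrets: 0, 20, 960 → max 960
Smallest max regret = 540 → CropD.

CropD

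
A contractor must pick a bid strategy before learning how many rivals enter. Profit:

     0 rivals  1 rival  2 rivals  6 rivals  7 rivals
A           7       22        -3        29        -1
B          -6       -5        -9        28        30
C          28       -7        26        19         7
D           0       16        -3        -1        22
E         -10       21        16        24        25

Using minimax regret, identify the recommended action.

Column bests: 0 rivals=28, 1 rival=22, 2 rivals=26, 6 rivals=29, 7 rivals=30.
A regrets: 21, 0, 29, 0, 31 → max 31
B regrets: 34, 27, 35, 1, 0 → max 35
C regrets: 0, 29, 0, 10, 23 → max 29
D regrets: 28, 6, 29, 30, 8 → max 30
E regrets: 38, 1, 10, 5, 5 → max 38
Smallest max regret = 29 → C.

C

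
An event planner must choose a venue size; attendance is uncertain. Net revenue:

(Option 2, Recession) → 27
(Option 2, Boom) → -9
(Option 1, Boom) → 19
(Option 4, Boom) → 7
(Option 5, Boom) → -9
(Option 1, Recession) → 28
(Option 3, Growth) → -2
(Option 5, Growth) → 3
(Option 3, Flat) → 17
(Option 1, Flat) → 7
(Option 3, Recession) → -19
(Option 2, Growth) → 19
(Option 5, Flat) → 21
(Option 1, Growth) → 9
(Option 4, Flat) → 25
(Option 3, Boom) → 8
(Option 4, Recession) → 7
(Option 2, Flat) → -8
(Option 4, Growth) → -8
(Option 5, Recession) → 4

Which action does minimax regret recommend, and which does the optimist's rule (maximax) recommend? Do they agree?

Column bests: Recession=28, Flat=25, Growth=19, Boom=19.
Option 1 regrets: 0, 18, 10, 0 → max 18
Option 2 regrets: 1, 33, 0, 28 → max 33
Option 3 regrets: 47, 8, 21, 11 → max 47
Option 4 regrets: 21, 0, 27, 12 → max 27
Option 5 regrets: 24, 4, 16, 28 → max 28
Smallest max regret = 18 → Option 1.
Row maxima: Option 1=28, Option 2=27, Option 3=17, Option 4=25, Option 5=21
Best best-case = 28 → Option 1.

minimax regret → Option 1; maximax → Option 1 (agree)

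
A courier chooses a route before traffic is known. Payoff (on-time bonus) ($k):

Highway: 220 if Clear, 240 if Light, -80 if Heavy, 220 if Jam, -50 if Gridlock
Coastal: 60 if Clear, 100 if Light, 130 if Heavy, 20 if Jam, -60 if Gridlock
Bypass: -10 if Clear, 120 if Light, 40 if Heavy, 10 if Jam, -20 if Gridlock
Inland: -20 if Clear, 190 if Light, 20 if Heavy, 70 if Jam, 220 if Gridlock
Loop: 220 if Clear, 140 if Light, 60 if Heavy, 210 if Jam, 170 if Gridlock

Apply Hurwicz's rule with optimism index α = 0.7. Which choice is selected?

Highway: 0.7·240 + 0.3·(-80) = 144
Coastal: 0.7·130 + 0.3·(-60) = 73
Bypass: 0.7·120 + 0.3·(-20) = 78
Inland: 0.7·220 + 0.3·(-20) = 148
Loop: 0.7·220 + 0.3·60 = 172
Highest Hurwicz score = 172 → Loop.

Loop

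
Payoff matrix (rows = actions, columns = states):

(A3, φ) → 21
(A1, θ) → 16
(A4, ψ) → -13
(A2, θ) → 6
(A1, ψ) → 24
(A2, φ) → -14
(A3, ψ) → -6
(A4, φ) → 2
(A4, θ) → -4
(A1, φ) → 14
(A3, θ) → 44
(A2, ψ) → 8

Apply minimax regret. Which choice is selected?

A1

Column bests: θ=44, φ=21, ψ=24.
A1 regrets: 28, 7, 0 → max 28
A2 regrets: 38, 35, 16 → max 38
A3 regrets: 0, 0, 30 → max 30
A4 regrets: 48, 19, 37 → max 48
Smallest max regret = 28 → A1.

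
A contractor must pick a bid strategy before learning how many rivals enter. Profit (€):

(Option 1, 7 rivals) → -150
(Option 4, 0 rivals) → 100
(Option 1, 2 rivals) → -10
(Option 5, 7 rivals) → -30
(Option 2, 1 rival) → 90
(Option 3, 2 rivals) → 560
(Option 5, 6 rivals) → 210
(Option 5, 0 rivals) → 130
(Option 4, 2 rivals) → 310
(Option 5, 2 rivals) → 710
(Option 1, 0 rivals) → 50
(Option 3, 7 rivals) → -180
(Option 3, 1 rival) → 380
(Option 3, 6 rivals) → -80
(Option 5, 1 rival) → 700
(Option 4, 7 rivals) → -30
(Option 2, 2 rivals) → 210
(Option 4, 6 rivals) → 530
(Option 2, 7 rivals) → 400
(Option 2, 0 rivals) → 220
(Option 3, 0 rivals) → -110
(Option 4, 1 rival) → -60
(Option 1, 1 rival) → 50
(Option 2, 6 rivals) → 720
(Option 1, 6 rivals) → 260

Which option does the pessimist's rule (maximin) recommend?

Option 2

Row minima: Option 1=-150, Option 2=90, Option 3=-180, Option 4=-60, Option 5=-30
Best worst-case = 90 → Option 2.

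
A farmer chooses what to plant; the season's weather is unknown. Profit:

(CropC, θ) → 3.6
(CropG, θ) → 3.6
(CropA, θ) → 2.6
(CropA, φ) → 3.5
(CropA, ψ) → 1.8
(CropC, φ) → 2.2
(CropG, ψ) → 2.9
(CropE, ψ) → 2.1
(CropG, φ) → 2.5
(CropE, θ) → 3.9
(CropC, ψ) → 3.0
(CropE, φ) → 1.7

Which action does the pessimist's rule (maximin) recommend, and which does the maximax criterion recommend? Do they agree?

Row minima: CropA=1.8, CropE=1.7, CropC=2.2, CropG=2.5
Best worst-case = 2.5 → CropG.
Row maxima: CropA=3.5, CropE=3.9, CropC=3.6, CropG=3.6
Best best-case = 3.9 → CropE.

maximin → CropG; maximax → CropE (disagree)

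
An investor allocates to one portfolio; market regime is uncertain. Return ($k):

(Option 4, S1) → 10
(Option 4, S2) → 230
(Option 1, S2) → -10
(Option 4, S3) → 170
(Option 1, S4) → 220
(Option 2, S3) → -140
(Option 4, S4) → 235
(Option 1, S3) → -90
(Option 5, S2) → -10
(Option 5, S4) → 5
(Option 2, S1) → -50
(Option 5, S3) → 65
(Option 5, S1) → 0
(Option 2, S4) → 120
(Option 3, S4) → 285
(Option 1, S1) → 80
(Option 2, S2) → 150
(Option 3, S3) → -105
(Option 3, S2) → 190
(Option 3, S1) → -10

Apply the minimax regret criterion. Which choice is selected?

Column bests: S1=80, S2=230, S3=170, S4=285.
Option 1 regrets: 0, 240, 260, 65 → max 260
Option 2 regrets: 130, 80, 310, 165 → max 310
Option 3 regrets: 90, 40, 275, 0 → max 275
Option 4 regrets: 70, 0, 0, 50 → max 70
Option 5 regrets: 80, 240, 105, 280 → max 280
Smallest max regret = 70 → Option 4.

Option 4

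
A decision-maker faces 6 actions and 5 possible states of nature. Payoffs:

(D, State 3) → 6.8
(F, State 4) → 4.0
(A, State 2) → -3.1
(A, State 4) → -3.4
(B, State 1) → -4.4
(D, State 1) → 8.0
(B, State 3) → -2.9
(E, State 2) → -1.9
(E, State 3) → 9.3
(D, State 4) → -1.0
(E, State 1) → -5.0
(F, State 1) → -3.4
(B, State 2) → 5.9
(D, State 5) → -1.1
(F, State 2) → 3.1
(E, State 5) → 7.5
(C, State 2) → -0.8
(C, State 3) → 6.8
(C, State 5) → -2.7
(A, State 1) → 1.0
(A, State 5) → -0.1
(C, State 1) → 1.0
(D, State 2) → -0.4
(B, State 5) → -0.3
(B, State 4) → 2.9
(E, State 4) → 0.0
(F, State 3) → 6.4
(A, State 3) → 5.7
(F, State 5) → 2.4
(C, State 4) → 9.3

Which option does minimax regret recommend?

Column bests: State 1=8.0, State 2=5.9, State 3=9.3, State 4=9.3, State 5=7.5.
A regrets: 7.0, 9.0, 3.6, 12.7, 7.6 → max 12.7
B regrets: 12.4, 0.0, 12.2, 6.4, 7.8 → max 12.4
C regrets: 7.0, 6.7, 2.5, 0.0, 10.2 → max 10.2
D regrets: 0.0, 6.3, 2.5, 10.3, 8.6 → max 10.3
E regrets: 13.0, 7.8, 0.0, 9.3, 0.0 → max 13.0
F regrets: 11.4, 2.8, 2.9, 5.3, 5.1 → max 11.4
Smallest max regret = 10.2 → C.

C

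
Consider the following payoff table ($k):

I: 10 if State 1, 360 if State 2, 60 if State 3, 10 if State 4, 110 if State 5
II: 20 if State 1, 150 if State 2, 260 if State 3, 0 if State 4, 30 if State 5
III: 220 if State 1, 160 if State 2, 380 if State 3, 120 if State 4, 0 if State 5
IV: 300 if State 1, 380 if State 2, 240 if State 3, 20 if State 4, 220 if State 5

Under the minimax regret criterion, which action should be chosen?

IV

Column bests: State 1=300, State 2=380, State 3=380, State 4=120, State 5=220.
I regrets: 290, 20, 320, 110, 110 → max 320
II regrets: 280, 230, 120, 120, 190 → max 280
III regrets: 80, 220, 0, 0, 220 → max 220
IV regrets: 0, 0, 140, 100, 0 → max 140
Smallest max regret = 140 → IV.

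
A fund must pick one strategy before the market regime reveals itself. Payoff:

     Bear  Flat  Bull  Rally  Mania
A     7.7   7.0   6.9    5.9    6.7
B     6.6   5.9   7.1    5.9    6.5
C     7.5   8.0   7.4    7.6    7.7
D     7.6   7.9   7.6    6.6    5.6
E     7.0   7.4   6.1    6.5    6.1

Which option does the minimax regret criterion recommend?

Column bests: Bear=7.7, Flat=8.0, Bull=7.6, Rally=7.6, Mania=7.7.
A regrets: 0.0, 1.0, 0.7, 1.7, 1.0 → max 1.7
B regrets: 1.1, 2.1, 0.5, 1.7, 1.2 → max 2.1
C regrets: 0.2, 0.0, 0.2, 0.0, 0.0 → max 0.2
D regrets: 0.1, 0.1, 0.0, 1.0, 2.1 → max 2.1
E regrets: 0.7, 0.6, 1.5, 1.1, 1.6 → max 1.6
Smallest max regret = 0.2 → C.

C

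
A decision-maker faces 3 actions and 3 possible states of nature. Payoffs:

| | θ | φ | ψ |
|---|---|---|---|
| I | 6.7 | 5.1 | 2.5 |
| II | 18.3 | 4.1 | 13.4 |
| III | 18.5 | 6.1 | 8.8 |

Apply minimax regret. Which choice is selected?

Column bests: θ=18.5, φ=6.1, ψ=13.4.
I regrets: 11.8, 1.0, 10.9 → max 11.8
II regrets: 0.2, 2.0, 0.0 → max 2.0
III regrets: 0.0, 0.0, 4.6 → max 4.6
Smallest max regret = 2.0 → II.

II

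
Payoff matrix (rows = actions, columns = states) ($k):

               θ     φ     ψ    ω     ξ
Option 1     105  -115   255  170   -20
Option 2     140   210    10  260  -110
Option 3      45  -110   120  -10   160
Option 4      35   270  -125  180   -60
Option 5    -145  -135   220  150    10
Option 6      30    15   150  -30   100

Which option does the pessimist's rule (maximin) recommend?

Row minima: Option 1=-115, Option 2=-110, Option 3=-110, Option 4=-125, Option 5=-145, Option 6=-30
Best worst-case = -30 → Option 6.

Option 6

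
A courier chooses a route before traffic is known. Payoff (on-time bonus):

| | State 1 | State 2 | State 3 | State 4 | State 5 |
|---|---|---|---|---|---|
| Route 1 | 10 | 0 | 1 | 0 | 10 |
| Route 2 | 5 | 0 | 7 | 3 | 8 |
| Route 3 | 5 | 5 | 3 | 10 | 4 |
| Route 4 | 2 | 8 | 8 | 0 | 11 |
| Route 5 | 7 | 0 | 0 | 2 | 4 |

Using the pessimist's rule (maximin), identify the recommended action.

Row minima: Route 1=0, Route 2=0, Route 3=3, Route 4=0, Route 5=0
Best worst-case = 3 → Route 3.

Route 3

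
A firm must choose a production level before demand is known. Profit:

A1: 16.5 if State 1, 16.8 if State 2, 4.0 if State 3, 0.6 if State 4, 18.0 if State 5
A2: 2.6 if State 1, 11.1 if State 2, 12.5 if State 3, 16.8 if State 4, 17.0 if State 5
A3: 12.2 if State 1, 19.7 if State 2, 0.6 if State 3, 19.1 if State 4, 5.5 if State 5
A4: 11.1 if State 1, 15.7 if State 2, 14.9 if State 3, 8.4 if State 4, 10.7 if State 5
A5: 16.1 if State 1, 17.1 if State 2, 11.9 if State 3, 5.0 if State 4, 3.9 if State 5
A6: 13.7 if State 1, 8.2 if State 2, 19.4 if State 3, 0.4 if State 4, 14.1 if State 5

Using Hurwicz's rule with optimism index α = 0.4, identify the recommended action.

A4

A1: 0.4·18.0 + 0.6·0.6 = 7.56
A2: 0.4·17.0 + 0.6·2.6 = 8.36
A3: 0.4·19.7 + 0.6·0.6 = 8.24
A4: 0.4·15.7 + 0.6·8.4 = 11.32
A5: 0.4·17.1 + 0.6·3.9 = 9.18
A6: 0.4·19.4 + 0.6·0.4 = 8
Highest Hurwicz score = 11.32 → A4.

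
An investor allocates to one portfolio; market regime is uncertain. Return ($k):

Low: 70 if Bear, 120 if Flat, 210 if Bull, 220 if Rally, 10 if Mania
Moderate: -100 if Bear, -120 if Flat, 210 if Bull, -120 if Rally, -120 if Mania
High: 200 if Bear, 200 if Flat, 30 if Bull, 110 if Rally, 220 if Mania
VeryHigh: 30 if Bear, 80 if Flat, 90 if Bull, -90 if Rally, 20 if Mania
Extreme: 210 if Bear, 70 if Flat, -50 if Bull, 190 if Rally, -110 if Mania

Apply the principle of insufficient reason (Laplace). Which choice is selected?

Row averages: Low=126, Moderate=-50, High=152, VeryHigh=26, Extreme=62
Highest average = 152 → High.

High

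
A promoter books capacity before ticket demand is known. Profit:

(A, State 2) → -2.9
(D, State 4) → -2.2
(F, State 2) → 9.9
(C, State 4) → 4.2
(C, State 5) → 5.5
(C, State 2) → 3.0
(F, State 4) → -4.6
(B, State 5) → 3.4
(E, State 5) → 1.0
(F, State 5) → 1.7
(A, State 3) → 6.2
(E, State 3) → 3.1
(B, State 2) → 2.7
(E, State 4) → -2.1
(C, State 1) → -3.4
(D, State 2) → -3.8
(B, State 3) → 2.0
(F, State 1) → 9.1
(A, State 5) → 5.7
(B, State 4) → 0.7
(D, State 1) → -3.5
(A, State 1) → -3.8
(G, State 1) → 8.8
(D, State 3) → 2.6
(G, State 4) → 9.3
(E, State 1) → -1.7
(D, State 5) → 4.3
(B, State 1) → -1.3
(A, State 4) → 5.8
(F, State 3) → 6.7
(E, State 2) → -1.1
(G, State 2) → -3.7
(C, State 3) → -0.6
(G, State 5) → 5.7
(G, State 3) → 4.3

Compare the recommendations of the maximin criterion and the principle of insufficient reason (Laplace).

Row minima: A=-3.8, B=-1.3, C=-3.4, D=-3.8, E=-2.1, F=-4.6, G=-3.7
Best worst-case = -1.3 → B.
Row averages: A=2.2, B=1.5, C=1.74, D=-0.52, E=-0.16, F=4.56, G=4.88
Highest average = 4.88 → G.

maximin → B; laplace → G (disagree)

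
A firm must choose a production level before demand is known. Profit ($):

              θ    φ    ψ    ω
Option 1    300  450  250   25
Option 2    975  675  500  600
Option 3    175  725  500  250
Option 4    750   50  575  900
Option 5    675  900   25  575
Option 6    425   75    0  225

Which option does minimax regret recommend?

Option 2

Column bests: θ=975, φ=900, ψ=575, ω=900.
Option 1 regrets: 675, 450, 325, 875 → max 875
Option 2 regrets: 0, 225, 75, 300 → max 300
Option 3 regrets: 800, 175, 75, 650 → max 800
Option 4 regrets: 225, 850, 0, 0 → max 850
Option 5 regrets: 300, 0, 550, 325 → max 550
Option 6 regrets: 550, 825, 575, 675 → max 825
Smallest max regret = 300 → Option 2.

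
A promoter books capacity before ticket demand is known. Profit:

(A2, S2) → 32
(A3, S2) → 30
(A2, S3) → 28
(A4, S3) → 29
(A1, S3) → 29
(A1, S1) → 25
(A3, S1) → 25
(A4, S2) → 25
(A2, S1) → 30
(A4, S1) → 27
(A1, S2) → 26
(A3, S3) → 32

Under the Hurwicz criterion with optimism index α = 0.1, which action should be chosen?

A2

A1: 0.1·29 + 0.9·25 = 25.4
A2: 0.1·32 + 0.9·28 = 28.4
A3: 0.1·32 + 0.9·25 = 25.7
A4: 0.1·29 + 0.9·25 = 25.4
Highest Hurwicz score = 28.4 → A2.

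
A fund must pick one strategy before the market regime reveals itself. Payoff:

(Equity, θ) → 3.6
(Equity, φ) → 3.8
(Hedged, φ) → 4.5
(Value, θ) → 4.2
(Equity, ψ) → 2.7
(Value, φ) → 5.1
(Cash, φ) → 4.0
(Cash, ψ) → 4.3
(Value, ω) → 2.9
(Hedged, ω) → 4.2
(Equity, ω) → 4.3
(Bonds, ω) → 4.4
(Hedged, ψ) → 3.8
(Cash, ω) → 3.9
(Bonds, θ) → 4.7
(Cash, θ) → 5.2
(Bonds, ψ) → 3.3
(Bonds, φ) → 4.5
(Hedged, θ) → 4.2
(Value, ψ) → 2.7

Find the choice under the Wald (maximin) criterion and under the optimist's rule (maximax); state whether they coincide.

maximin → Cash; maximax → Cash (agree)

Row minima: Equity=2.7, Cash=3.9, Hedged=3.8, Value=2.7, Bonds=3.3
Best worst-case = 3.9 → Cash.
Row maxima: Equity=4.3, Cash=5.2, Hedged=4.5, Value=5.1, Bonds=4.7
Best best-case = 5.2 → Cash.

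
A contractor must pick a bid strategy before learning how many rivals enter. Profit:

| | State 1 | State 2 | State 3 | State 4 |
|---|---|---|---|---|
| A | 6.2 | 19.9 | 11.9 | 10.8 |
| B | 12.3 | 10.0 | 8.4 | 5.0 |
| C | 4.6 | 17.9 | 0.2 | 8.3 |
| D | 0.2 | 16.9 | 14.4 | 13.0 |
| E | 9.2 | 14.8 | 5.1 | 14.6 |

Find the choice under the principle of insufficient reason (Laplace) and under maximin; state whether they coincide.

Row averages: A=12.2, B=8.925, C=7.75, D=11.125, E=10.925
Highest average = 12.2 → A.
Row minima: A=6.2, B=5.0, C=0.2, D=0.2, E=5.1
Best worst-case = 6.2 → A.

laplace → A; maximin → A (agree)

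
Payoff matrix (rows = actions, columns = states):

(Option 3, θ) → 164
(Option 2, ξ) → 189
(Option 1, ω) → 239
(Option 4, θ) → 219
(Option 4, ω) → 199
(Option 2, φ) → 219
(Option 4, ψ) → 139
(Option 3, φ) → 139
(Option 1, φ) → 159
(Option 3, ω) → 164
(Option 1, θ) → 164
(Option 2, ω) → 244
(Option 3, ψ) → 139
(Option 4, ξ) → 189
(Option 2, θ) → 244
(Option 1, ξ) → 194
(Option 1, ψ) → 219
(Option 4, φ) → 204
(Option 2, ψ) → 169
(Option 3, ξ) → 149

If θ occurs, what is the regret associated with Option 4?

Best payoff under θ is 244.
Regret = 244 − 219 = 25.

25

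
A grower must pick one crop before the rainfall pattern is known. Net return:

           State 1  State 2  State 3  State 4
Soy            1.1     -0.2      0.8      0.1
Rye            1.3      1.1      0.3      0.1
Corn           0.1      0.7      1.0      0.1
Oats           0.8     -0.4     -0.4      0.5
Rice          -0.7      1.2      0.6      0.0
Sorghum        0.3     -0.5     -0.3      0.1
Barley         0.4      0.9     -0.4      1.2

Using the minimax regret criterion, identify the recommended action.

Column bests: State 1=1.3, State 2=1.2, State 3=1.0, State 4=1.2.
Soy regrets: 0.2, 1.4, 0.2, 1.1 → max 1.4
Rye regrets: 0.0, 0.1, 0.7, 1.1 → max 1.1
Corn regrets: 1.2, 0.5, 0.0, 1.1 → max 1.2
Oats regrets: 0.5, 1.6, 1.4, 0.7 → max 1.6
Rice regrets: 2.0, 0.0, 0.4, 1.2 → max 2.0
Sorghum regrets: 1.0, 1.7, 1.3, 1.1 → max 1.7
Barley regrets: 0.9, 0.3, 1.4, 0.0 → max 1.4
Smallest max regret = 1.1 → Rye.

Rye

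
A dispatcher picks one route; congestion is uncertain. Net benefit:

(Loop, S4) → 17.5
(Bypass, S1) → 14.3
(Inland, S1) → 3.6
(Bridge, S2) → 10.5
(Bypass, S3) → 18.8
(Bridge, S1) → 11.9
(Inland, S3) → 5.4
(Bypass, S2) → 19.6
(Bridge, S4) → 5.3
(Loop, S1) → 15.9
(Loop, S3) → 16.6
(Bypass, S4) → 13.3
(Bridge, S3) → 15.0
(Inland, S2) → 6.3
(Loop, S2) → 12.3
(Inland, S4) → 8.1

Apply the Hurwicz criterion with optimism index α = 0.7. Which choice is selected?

Bridge: 0.7·15.0 + 0.3·5.3 = 12.09
Inland: 0.7·8.1 + 0.3·3.6 = 6.75
Loop: 0.7·17.5 + 0.3·12.3 = 15.94
Bypass: 0.7·19.6 + 0.3·13.3 = 17.71
Highest Hurwicz score = 17.71 → Bypass.

Bypass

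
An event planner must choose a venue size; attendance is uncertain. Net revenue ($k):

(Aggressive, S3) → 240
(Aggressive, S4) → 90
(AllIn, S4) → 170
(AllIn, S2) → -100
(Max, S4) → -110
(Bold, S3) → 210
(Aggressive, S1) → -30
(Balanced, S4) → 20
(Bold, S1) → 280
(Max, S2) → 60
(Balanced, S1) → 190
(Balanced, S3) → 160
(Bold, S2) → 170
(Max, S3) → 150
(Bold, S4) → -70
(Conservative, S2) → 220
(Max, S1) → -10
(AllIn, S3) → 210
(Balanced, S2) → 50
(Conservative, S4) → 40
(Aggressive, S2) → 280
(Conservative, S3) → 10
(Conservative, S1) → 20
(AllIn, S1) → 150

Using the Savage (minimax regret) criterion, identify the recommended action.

Balanced

Column bests: S1=280, S2=280, S3=240, S4=170.
Conservative regrets: 260, 60, 230, 130 → max 260
Balanced regrets: 90, 230, 80, 150 → max 230
Aggressive regrets: 310, 0, 0, 80 → max 310
Bold regrets: 0, 110, 30, 240 → max 240
AllIn regrets: 130, 380, 30, 0 → max 380
Max regrets: 290, 220, 90, 280 → max 290
Smallest max regret = 230 → Balanced.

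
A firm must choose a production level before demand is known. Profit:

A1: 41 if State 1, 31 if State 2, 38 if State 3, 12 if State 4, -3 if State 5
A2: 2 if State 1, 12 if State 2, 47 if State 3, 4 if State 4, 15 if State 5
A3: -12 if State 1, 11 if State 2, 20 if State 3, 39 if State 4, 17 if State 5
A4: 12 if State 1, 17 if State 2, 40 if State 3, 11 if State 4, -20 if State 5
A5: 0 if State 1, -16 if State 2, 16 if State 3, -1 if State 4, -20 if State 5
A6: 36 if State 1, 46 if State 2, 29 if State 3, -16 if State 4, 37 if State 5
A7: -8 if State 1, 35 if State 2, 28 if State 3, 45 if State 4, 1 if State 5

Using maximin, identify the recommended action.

A2

Row minima: A1=-3, A2=2, A3=-12, A4=-20, A5=-20, A6=-16, A7=-8
Best worst-case = 2 → A2.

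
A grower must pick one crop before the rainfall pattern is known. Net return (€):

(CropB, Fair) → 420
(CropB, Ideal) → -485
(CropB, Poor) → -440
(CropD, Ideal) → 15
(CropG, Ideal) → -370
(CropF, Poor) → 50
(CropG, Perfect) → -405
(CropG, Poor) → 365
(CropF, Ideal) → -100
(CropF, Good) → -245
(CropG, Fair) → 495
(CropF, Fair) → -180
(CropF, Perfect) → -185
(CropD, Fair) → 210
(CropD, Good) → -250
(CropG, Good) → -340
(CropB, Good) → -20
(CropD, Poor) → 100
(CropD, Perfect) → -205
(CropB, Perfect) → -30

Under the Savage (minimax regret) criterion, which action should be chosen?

Column bests: Poor=365, Fair=495, Good=-20, Ideal=15, Perfect=-30.
CropF regrets: 315, 675, 225, 115, 155 → max 675
CropG regrets: 0, 0, 320, 385, 375 → max 385
CropD regrets: 265, 285, 230, 0, 175 → max 285
CropB regrets: 805, 75, 0, 500, 0 → max 805
Smallest max regret = 285 → CropD.

CropD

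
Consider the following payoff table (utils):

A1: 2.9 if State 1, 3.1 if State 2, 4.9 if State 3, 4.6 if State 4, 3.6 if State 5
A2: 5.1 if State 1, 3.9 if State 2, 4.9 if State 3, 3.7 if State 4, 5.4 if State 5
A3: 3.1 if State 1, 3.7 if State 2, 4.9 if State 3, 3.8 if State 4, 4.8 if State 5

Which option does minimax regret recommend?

A2

Column bests: State 1=5.1, State 2=3.9, State 3=4.9, State 4=4.6, State 5=5.4.
A1 regrets: 2.2, 0.8, 0.0, 0.0, 1.8 → max 2.2
A2 regrets: 0.0, 0.0, 0.0, 0.9, 0.0 → max 0.9
A3 regrets: 2.0, 0.2, 0.0, 0.8, 0.6 → max 2.0
Smallest max regret = 0.9 → A2.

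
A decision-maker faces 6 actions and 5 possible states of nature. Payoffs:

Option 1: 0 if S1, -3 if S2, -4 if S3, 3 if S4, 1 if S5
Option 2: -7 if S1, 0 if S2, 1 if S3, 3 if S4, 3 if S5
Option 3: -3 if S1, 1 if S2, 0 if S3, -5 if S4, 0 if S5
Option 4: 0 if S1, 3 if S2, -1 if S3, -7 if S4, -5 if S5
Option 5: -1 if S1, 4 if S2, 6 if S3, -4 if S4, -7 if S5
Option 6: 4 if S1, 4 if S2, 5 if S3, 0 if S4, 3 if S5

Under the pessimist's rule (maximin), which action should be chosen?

Option 6

Row minima: Option 1=-4, Option 2=-7, Option 3=-5, Option 4=-7, Option 5=-7, Option 6=0
Best worst-case = 0 → Option 6.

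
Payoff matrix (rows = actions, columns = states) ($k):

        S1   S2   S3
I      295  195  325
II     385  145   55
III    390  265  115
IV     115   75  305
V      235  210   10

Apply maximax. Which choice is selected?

III

Row maxima: I=325, II=385, III=390, IV=305, V=235
Best best-case = 390 → III.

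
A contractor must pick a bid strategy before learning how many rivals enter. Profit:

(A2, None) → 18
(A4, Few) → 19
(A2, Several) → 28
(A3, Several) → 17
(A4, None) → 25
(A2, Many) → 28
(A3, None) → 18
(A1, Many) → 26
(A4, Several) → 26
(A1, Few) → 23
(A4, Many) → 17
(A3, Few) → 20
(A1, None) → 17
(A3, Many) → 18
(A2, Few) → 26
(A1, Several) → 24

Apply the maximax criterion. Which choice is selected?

A2

Row maxima: A1=26, A2=28, A3=20, A4=26
Best best-case = 28 → A2.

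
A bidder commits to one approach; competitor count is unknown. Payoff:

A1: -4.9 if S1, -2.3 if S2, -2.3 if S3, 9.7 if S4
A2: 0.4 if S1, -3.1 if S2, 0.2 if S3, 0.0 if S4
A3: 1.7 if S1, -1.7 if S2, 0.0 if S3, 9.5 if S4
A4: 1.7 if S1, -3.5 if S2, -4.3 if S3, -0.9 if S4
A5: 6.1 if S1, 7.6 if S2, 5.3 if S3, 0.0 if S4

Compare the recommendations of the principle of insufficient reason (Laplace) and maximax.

Row averages: A1=0.05, A2=-0.625, A3=2.375, A4=-1.75, A5=4.75
Highest average = 4.75 → A5.
Row maxima: A1=9.7, A2=0.4, A3=9.5, A4=1.7, A5=7.6
Best best-case = 9.7 → A1.

laplace → A5; maximax → A1 (disagree)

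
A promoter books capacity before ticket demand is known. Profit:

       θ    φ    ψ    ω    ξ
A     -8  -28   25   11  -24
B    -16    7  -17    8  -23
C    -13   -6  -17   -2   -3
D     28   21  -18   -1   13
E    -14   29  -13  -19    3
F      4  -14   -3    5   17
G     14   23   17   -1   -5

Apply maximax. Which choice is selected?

Row maxima: A=25, B=8, C=-2, D=28, E=29, F=17, G=23
Best best-case = 29 → E.

E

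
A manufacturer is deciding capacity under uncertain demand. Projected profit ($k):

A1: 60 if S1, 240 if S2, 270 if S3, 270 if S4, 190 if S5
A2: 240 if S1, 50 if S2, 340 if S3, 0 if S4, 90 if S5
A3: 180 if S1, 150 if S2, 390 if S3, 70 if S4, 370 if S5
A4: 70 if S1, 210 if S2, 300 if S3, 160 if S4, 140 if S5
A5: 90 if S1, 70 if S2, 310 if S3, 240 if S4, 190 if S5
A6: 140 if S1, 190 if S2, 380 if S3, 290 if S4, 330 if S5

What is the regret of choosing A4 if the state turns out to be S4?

130

Best payoff under S4 is 290.
Regret = 290 − 160 = 130.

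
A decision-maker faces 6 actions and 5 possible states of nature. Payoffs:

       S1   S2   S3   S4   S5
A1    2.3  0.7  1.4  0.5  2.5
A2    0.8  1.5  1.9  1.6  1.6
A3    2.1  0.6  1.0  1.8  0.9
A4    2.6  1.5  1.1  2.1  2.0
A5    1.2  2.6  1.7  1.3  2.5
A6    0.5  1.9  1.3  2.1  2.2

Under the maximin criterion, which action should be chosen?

Row minima: A1=0.5, A2=0.8, A3=0.6, A4=1.1, A5=1.2, A6=0.5
Best worst-case = 1.2 → A5.

A5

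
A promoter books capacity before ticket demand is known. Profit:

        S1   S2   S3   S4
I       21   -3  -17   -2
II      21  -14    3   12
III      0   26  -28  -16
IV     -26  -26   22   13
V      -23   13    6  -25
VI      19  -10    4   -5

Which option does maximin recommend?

Row minima: I=-17, II=-14, III=-28, IV=-26, V=-25, VI=-10
Best worst-case = -10 → VI.

VI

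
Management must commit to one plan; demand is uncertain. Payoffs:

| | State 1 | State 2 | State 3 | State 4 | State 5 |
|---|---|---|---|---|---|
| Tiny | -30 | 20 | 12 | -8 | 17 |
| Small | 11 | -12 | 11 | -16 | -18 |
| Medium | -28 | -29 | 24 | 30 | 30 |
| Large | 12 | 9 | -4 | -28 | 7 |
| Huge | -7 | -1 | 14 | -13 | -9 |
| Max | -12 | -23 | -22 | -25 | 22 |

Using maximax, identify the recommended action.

Row maxima: Tiny=20, Small=11, Medium=30, Large=12, Huge=14, Max=22
Best best-case = 30 → Medium.

Medium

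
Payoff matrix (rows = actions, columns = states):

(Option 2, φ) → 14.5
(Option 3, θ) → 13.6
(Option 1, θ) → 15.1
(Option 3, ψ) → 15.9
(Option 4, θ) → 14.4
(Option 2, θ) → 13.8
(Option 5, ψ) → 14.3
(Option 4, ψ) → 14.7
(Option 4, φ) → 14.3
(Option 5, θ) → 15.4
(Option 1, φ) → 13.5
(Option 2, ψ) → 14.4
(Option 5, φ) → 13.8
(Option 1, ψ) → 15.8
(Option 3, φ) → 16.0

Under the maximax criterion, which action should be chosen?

Option 3

Row maxima: Option 1=15.8, Option 2=14.5, Option 3=16.0, Option 4=14.7, Option 5=15.4
Best best-case = 16.0 → Option 3.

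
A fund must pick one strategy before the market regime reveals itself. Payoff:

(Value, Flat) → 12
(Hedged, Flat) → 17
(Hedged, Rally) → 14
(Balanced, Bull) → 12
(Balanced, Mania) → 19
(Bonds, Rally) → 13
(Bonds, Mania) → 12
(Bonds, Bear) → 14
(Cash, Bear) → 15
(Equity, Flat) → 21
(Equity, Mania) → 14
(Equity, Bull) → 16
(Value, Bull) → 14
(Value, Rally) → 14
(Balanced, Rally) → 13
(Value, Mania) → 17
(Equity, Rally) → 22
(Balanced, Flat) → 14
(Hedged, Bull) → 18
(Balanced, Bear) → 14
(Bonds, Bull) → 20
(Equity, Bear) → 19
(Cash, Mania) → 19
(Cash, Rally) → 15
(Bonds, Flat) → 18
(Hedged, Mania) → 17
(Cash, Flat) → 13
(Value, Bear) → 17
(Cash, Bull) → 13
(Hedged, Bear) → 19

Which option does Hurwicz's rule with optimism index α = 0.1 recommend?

Equity

Bonds: 0.1·20 + 0.9·12 = 12.8
Balanced: 0.1·19 + 0.9·12 = 12.7
Value: 0.1·17 + 0.9·12 = 12.5
Hedged: 0.1·19 + 0.9·14 = 14.5
Cash: 0.1·19 + 0.9·13 = 13.6
Equity: 0.1·22 + 0.9·14 = 14.8
Highest Hurwicz score = 14.8 → Equity.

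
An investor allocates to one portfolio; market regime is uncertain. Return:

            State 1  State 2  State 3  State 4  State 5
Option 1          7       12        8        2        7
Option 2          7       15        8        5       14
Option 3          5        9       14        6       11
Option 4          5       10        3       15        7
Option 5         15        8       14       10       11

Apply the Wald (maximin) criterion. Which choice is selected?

Row minima: Option 1=2, Option 2=5, Option 3=5, Option 4=3, Option 5=8
Best worst-case = 8 → Option 5.

Option 5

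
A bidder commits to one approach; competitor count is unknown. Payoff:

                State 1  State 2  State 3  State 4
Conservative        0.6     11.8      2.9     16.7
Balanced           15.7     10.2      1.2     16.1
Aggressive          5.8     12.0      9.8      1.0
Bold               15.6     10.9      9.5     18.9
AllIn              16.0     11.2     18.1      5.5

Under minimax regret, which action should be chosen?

Column bests: State 1=16.0, State 2=12.0, State 3=18.1, State 4=18.9.
Conservative regrets: 15.4, 0.2, 15.2, 2.2 → max 15.4
Balanced regrets: 0.3, 1.8, 16.9, 2.8 → max 16.9
Aggressive regrets: 10.2, 0.0, 8.3, 17.9 → max 17.9
Bold regrets: 0.4, 1.1, 8.6, 0.0 → max 8.6
AllIn regrets: 0.0, 0.8, 0.0, 13.4 → max 13.4
Smallest max regret = 8.6 → Bold.

Bold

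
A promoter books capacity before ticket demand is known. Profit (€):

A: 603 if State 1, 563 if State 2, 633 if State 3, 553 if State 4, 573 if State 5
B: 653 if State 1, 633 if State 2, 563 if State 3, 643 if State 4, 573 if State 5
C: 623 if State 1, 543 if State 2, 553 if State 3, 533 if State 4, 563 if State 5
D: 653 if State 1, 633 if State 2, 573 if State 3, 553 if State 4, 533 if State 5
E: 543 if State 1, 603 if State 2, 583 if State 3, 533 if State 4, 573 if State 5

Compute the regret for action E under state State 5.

Best payoff under State 5 is 573.
Regret = 573 − 573 = 0.

0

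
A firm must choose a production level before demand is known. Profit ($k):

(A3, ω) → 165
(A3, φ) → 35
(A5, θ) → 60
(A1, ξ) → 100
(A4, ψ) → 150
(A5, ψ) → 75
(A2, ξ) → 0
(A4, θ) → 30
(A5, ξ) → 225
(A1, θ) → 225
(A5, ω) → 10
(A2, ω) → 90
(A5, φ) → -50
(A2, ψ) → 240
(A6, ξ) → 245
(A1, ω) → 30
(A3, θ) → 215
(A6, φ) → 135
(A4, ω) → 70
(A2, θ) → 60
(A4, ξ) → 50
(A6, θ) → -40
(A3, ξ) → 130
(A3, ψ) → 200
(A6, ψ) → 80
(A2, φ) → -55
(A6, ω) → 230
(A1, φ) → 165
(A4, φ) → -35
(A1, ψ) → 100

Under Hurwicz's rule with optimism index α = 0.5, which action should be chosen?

A1

A1: 0.5·225 + 0.5·30 = 127.5
A2: 0.5·240 + 0.5·(-55) = 92.5
A3: 0.5·215 + 0.5·35 = 125
A4: 0.5·150 + 0.5·(-35) = 57.5
A5: 0.5·225 + 0.5·(-50) = 87.5
A6: 0.5·245 + 0.5·(-40) = 102.5
Highest Hurwicz score = 127.5 → A1.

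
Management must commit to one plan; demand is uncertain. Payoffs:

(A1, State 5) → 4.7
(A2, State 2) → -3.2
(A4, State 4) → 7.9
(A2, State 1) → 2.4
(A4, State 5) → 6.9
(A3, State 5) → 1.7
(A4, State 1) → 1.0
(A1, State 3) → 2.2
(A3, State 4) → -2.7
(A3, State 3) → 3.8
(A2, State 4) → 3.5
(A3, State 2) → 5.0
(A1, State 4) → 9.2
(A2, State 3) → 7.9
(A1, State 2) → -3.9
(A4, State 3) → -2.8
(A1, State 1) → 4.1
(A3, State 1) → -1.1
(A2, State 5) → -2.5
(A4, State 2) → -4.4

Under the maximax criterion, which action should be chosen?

Row maxima: A1=9.2, A2=7.9, A3=5.0, A4=7.9
Best best-case = 9.2 → A1.

A1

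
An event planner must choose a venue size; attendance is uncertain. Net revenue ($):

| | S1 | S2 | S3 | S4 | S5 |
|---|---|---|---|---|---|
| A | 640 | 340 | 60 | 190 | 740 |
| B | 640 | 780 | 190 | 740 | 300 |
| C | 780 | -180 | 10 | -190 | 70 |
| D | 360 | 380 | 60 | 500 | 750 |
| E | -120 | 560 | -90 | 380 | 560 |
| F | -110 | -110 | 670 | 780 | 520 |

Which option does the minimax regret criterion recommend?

Column bests: S1=780, S2=780, S3=670, S4=780, S5=750.
A regrets: 140, 440, 610, 590, 10 → max 610
B regrets: 140, 0, 480, 40, 450 → max 480
C regrets: 0, 960, 660, 970, 680 → max 970
D regrets: 420, 400, 610, 280, 0 → max 610
E regrets: 900, 220, 760, 400, 190 → max 900
F regrets: 890, 890, 0, 0, 230 → max 890
Smallest max regret = 480 → B.

B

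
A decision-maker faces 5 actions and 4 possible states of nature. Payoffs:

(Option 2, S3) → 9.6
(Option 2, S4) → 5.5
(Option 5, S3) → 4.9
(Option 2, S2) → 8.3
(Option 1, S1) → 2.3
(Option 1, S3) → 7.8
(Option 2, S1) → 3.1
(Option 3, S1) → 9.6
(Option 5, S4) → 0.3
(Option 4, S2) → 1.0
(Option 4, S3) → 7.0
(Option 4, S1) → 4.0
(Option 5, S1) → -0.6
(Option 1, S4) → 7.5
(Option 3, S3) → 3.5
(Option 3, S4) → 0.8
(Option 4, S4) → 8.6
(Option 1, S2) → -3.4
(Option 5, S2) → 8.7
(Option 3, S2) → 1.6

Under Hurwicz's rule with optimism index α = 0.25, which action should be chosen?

Option 1: 0.25·7.8 + 0.75·(-3.4) = -0.6
Option 2: 0.25·9.6 + 0.75·3.1 = 4.725
Option 3: 0.25·9.6 + 0.75·0.8 = 3
Option 4: 0.25·8.6 + 0.75·1.0 = 2.9
Option 5: 0.25·8.7 + 0.75·(-0.6) = 1.725
Highest Hurwicz score = 4.725 → Option 2.

Option 2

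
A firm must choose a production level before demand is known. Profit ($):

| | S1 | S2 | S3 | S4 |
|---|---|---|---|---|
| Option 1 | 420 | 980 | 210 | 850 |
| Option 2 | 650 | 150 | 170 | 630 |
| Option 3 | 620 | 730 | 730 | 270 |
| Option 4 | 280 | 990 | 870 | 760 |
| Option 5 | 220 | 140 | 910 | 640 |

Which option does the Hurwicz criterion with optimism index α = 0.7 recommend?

Option 4

Option 1: 0.7·980 + 0.3·210 = 749
Option 2: 0.7·650 + 0.3·150 = 500
Option 3: 0.7·730 + 0.3·270 = 592
Option 4: 0.7·990 + 0.3·280 = 777
Option 5: 0.7·910 + 0.3·140 = 679
Highest Hurwicz score = 777 → Option 4.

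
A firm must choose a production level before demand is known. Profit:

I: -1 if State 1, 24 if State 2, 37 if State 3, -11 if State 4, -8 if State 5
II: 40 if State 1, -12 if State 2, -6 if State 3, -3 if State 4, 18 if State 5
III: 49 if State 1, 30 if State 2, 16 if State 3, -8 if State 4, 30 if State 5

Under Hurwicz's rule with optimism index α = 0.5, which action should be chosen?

I: 0.5·37 + 0.5·(-11) = 13
II: 0.5·40 + 0.5·(-12) = 14
III: 0.5·49 + 0.5·(-8) = 20.5
Highest Hurwicz score = 20.5 → III.

III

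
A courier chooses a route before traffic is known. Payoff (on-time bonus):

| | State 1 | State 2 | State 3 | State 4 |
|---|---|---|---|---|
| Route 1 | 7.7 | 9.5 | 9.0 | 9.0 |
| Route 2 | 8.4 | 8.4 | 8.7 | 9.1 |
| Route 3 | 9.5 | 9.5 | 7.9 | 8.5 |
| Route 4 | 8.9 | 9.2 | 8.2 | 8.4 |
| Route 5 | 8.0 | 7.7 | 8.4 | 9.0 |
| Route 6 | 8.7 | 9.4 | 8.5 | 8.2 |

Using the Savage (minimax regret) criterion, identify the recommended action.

Column bests: State 1=9.5, State 2=9.5, State 3=9.0, State 4=9.1.
Route 1 regrets: 1.8, 0.0, 0.0, 0.1 → max 1.8
Route 2 regrets: 1.1, 1.1, 0.3, 0.0 → max 1.1
Route 3 regrets: 0.0, 0.0, 1.1, 0.6 → max 1.1
Route 4 regrets: 0.6, 0.3, 0.8, 0.7 → max 0.8
Route 5 regrets: 1.5, 1.8, 0.6, 0.1 → max 1.8
Route 6 regrets: 0.8, 0.1, 0.5, 0.9 → max 0.9
Smallest max regret = 0.8 → Route 4.

Route 4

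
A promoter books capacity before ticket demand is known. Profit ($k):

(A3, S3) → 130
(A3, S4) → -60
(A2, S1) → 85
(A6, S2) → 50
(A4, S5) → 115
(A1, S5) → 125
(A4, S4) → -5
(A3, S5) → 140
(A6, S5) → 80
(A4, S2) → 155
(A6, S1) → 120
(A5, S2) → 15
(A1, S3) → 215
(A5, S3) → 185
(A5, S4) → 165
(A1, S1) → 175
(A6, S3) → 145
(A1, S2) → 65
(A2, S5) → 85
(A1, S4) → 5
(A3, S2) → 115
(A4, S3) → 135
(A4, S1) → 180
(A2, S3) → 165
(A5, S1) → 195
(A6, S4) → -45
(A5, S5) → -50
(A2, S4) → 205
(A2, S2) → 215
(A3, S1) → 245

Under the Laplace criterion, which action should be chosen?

Row averages: A1=117, A2=151, A3=114, A4=116, A5=102, A6=70
Highest average = 151 → A2.

A2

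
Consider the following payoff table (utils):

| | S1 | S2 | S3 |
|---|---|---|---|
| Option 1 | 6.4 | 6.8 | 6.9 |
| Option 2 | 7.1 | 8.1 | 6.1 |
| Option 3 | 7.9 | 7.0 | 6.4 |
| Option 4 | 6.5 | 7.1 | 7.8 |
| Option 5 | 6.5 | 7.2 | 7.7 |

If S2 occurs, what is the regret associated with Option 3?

1.1

Best payoff under S2 is 8.1.
Regret = 8.1 − 7.0 = 1.1.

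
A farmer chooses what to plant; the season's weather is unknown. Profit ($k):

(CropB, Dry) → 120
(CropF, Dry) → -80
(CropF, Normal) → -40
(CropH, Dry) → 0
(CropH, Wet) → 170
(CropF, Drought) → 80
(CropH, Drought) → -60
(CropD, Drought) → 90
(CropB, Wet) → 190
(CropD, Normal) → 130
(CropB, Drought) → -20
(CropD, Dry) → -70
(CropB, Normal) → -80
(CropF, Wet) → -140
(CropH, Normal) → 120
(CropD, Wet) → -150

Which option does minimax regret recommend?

Column bests: Drought=90, Dry=120, Normal=130, Wet=190.
CropF regrets: 10, 200, 170, 330 → max 330
CropH regrets: 150, 120, 10, 20 → max 150
CropD regrets: 0, 190, 0, 340 → max 340
CropB regrets: 110, 0, 210, 0 → max 210
Smallest max regret = 150 → CropH.

CropH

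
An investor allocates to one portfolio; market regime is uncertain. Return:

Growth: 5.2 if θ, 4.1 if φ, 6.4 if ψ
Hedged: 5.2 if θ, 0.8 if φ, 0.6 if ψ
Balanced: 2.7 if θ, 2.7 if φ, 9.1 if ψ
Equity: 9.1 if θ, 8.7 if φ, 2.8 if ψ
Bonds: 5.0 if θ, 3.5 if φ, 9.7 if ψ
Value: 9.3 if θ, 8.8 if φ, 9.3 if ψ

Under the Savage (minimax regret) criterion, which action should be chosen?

Value

Column bests: θ=9.3, φ=8.8, ψ=9.7.
Growth regrets: 4.1, 4.7, 3.3 → max 4.7
Hedged regrets: 4.1, 8.0, 9.1 → max 9.1
Balanced regrets: 6.6, 6.1, 0.6 → max 6.6
Equity regrets: 0.2, 0.1, 6.9 → max 6.9
Bonds regrets: 4.3, 5.3, 0.0 → max 5.3
Value regrets: 0.0, 0.0, 0.4 → max 0.4
Smallest max regret = 0.4 → Value.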